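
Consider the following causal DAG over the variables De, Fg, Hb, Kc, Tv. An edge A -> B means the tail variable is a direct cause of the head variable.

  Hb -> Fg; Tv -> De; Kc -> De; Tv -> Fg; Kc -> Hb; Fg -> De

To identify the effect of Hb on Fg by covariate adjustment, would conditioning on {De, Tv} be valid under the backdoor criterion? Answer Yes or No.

Backdoor paths from Hb to Fg (paths whose first edge points into Hb):
  P1: Hb <- Kc -> De <- Tv -> Fg
  P2: Hb <- Kc -> De <- Fg
Condition 1 (no descendant of Hb in the set): FAILS — De is a descendant of Hb.
Condition 2 (every backdoor path blocked by {De, Tv}):
  P1: blocked at fork node Tv ∈ conditioning set.
  P2: open — collider(s) De are conditioned on (or have a conditioned descendant) and no non-collider on the path is in the set.
{De, Tv} does not satisfy the backdoor criterion.

No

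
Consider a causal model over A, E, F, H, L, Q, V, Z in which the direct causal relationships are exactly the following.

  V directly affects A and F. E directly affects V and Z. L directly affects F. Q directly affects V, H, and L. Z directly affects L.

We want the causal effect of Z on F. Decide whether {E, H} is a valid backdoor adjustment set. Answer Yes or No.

Yes

Backdoor paths from Z to F (paths whose first edge points into Z):
  P1: Z <- E -> V <- Q -> L -> F
  P2: Z <- E -> V -> F
Condition 1 (no descendant of Z in the set): holds — descendants of Z are {F, L}; none are in {E, H}.
Condition 2 (every backdoor path blocked by {E, H}):
  P1: blocked at fork node E ∈ conditioning set.
  P2: blocked at fork node E ∈ conditioning set.
{E, H} satisfies the backdoor criterion.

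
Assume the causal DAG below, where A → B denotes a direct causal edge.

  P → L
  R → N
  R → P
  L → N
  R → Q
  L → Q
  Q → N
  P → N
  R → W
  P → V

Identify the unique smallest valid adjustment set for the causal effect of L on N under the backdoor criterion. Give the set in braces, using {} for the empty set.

Variables eligible for adjustment (non-descendants of L, excluding L and N): {P, R, V, W}.
Backdoor paths from L to N:
  P1: L <- P <- R -> Q -> N
  P2: L <- P <- R -> N
  P3: L <- P -> N
The empty set is not sufficient: P1 (L <- P <- R -> Q -> N) has no collider blocking it and no conditioned non-collider, so it is open.
Try {P}:
  P1: blocked at chain node P ∈ conditioning set.
  P2: blocked at chain node P ∈ conditioning set.
  P3: blocked at fork node P ∈ conditioning set.
{P} contains no descendant of L and blocks every backdoor path.
No other singleton works — e.g. {R} leaves P3 open — so {P} is the unique smallest valid adjustment set.

{P}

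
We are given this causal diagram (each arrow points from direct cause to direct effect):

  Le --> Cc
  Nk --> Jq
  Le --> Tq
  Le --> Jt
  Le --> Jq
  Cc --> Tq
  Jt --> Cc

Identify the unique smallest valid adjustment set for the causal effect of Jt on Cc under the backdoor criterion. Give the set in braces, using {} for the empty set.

Variables eligible for adjustment (non-descendants of Jt, excluding Jt and Cc): {Jq, Le, Nk}.
Backdoor paths from Jt to Cc:
  P1: Jt <- Le -> Cc
  P2: Jt <- Le -> Tq <- Cc
The empty set is not sufficient: P1 (Jt <- Le -> Cc) has no collider blocking it and no conditioned non-collider, so it is open.
Try {Le}:
  P1: blocked at fork node Le ∈ conditioning set.
  P2: blocked at fork node Le ∈ conditioning set.
{Le} contains no descendant of Jt and blocks every backdoor path.
No other singleton works — e.g. {Nk} leaves P1 open — so {Le} is the unique smallest valid adjustment set.

{Le}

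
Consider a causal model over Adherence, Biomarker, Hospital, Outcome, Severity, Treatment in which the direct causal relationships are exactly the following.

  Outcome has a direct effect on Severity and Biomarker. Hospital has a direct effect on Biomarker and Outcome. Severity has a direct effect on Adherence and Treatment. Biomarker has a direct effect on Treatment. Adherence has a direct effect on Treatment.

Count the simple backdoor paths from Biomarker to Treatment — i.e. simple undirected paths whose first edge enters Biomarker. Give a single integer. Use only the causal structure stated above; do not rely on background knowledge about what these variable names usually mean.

4

A backdoor path from Biomarker to Treatment is any simple undirected path whose first edge points into Biomarker (i.e. leaves Biomarker via a parent).
Parents of Biomarker: {Hospital, Outcome}.
Enumerating:
  P1: Biomarker <- Hospital -> Outcome -> Severity -> Adherence -> Treatment
  P2: Biomarker <- Hospital -> Outcome -> Severity -> Treatment
  P3: Biomarker <- Outcome -> Severity -> Adherence -> Treatment
  P4: Biomarker <- Outcome -> Severity -> Treatment
That exhausts the simple backdoor paths. Count: 4.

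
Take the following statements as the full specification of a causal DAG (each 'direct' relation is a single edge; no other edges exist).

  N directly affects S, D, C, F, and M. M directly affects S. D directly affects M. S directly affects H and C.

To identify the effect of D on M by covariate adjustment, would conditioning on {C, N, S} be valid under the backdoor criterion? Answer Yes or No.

No

Backdoor paths from D to M (paths whose first edge points into D):
  P1: D <- N -> M
  P2: D <- N -> S <- M
  P3: D <- N -> C <- S <- M
Condition 1 (no descendant of D in the set): FAILS — C and S are descendants of D.
Condition 2 (every backdoor path blocked by {C, N, S}):
  P1: blocked at fork node N ∈ conditioning set.
  P2: blocked at fork node N ∈ conditioning set.
  P3: blocked at fork node N ∈ conditioning set.
{C, N, S} does not satisfy the backdoor criterion.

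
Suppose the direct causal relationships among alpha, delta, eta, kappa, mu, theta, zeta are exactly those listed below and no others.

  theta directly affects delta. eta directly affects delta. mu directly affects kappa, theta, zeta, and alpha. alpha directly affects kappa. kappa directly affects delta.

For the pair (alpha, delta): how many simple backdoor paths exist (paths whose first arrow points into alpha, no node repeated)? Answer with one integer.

A backdoor path from alpha to delta is any simple undirected path whose first edge points into alpha (i.e. leaves alpha via a parent).
Parents of alpha: {mu}.
Enumerating:
  P1: alpha <- mu -> theta -> delta
  P2: alpha <- mu -> kappa -> delta
That exhausts the simple backdoor paths. Count: 2.

2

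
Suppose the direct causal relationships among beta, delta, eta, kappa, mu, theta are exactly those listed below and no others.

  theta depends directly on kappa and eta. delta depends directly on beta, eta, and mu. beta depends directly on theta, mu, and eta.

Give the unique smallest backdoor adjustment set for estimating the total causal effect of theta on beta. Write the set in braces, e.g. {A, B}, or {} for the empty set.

{eta}

Variables eligible for adjustment (non-descendants of theta, excluding theta and beta): {eta, kappa, mu}.
Backdoor paths from theta to beta:
  P1: theta <- eta -> beta
  P2: theta <- eta -> delta <- mu -> beta
  P3: theta <- eta -> delta <- beta
The empty set is not sufficient: P1 (theta <- eta -> beta) has no collider blocking it and no conditioned non-collider, so it is open.
Try {eta}:
  P1: blocked at fork node eta ∈ conditioning set.
  P2: blocked at fork node eta ∈ conditioning set.
  P3: blocked at fork node eta ∈ conditioning set.
{eta} contains no descendant of theta and blocks every backdoor path.
No other singleton works — e.g. {mu} leaves P1 open — so {eta} is the unique smallest valid adjustment set.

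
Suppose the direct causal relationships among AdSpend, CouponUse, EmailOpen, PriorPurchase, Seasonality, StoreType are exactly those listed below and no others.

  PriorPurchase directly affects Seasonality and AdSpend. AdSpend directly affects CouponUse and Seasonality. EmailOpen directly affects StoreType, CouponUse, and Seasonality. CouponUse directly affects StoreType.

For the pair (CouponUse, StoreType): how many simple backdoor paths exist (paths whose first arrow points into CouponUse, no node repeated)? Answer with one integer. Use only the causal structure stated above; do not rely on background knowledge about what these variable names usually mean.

3

A backdoor path from CouponUse to StoreType is any simple undirected path whose first edge points into CouponUse (i.e. leaves CouponUse via a parent).
Parents of CouponUse: {AdSpend, EmailOpen}.
Enumerating:
  P1: CouponUse <- AdSpend <- PriorPurchase -> Seasonality <- EmailOpen -> StoreType
  P2: CouponUse <- AdSpend -> Seasonality <- EmailOpen -> StoreType
  P3: CouponUse <- EmailOpen -> StoreType
That exhausts the simple backdoor paths. Count: 3.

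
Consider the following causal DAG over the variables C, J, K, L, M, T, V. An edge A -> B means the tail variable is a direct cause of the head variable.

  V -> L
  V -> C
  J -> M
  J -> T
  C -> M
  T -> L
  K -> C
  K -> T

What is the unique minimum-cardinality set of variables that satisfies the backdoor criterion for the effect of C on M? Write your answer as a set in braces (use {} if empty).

{}

Variables eligible for adjustment (non-descendants of C, excluding C and M): {J, K, L, T, V}.
Backdoor paths from C to M:
  P1: C <- K -> T <- J -> M
  P2: C <- V -> L <- T <- J -> M
Each backdoor path contains an unconditioned collider, so every path is already blocked with the empty conditioning set:
  P1: blocked at collider T (neither it nor any descendant is in the conditioning set).
  P2: blocked at collider L (neither it nor any descendant is in the conditioning set).
The empty set is therefore the unique smallest valid set.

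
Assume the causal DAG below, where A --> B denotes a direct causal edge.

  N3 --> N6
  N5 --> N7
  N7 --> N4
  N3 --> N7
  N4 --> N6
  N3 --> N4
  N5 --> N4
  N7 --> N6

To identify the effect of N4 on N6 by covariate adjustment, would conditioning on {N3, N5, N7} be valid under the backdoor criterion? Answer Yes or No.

Backdoor paths from N4 to N6 (paths whose first edge points into N4):
  P1: N4 <- N3 -> N7 -> N6
  P2: N4 <- N3 -> N6
  P3: N4 <- N5 -> N7 <- N3 -> N6
  P4: N4 <- N5 -> N7 -> N6
  P5: N4 <- N7 <- N3 -> N6
  P6: N4 <- N7 -> N6
Condition 1 (no descendant of N4 in the set): holds — descendants of N4 are {N6}; none are in {N3, N5, N7}.
Condition 2 (every backdoor path blocked by {N3, N5, N7}):
  P1: blocked at fork node N3 ∈ conditioning set.
  P2: blocked at fork node N3 ∈ conditioning set.
  P3: blocked at fork node N5 ∈ conditioning set.
  P4: blocked at fork node N5 ∈ conditioning set.
  P5: blocked at chain node N7 ∈ conditioning set.
  P6: blocked at fork node N7 ∈ conditioning set.
{N3, N5, N7} satisfies the backdoor criterion.

Yes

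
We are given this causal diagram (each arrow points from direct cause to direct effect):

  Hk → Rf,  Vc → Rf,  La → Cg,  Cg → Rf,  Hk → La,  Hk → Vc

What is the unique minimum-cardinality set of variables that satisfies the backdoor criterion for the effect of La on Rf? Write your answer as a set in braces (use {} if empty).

{Hk}

Variables eligible for adjustment (non-descendants of La, excluding La and Rf): {Hk, Vc}.
Backdoor paths from La to Rf:
  P1: La <- Hk -> Vc -> Rf
  P2: La <- Hk -> Rf
The empty set is not sufficient: P1 (La <- Hk -> Vc -> Rf) has no collider blocking it and no conditioned non-collider, so it is open.
Try {Hk}:
  P1: blocked at fork node Hk ∈ conditioning set.
  P2: blocked at fork node Hk ∈ conditioning set.
{Hk} contains no descendant of La and blocks every backdoor path.
No other singleton works — e.g. {Vc} leaves P2 open — so {Hk} is the unique smallest valid adjustment set.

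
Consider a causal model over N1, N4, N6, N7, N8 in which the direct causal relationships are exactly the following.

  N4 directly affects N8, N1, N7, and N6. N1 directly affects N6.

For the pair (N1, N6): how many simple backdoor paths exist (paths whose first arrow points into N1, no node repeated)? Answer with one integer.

1

A backdoor path from N1 to N6 is any simple undirected path whose first edge points into N1 (i.e. leaves N1 via a parent).
Parents of N1: {N4}.
Enumerating:
  P1: N1 <- N4 -> N6
That exhausts the simple backdoor paths. Count: 1.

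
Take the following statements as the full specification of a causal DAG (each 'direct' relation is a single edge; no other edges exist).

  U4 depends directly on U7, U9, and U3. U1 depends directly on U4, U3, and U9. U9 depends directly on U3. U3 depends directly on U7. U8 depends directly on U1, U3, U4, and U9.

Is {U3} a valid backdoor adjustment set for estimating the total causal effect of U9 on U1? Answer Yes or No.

Yes

Backdoor paths from U9 to U1 (paths whose first edge points into U9):
  P1: U9 <- U3 <- U7 -> U4 -> U1
  P2: U9 <- U3 <- U7 -> U4 -> U8 <- U1
  P3: U9 <- U3 -> U4 -> U1
  P4: U9 <- U3 -> U4 -> U8 <- U1
  P5: U9 <- U3 -> U1
  P6: U9 <- U3 -> U8 <- U4 -> U1
  P7: U9 <- U3 -> U8 <- U1
Condition 1 (no descendant of U9 in the set): holds — descendants of U9 are {U1, U4, U8}; none are in {U3}.
Condition 2 (every backdoor path blocked by {U3}):
  P1: blocked at chain node U3 ∈ conditioning set.
  P2: blocked at chain node U3 ∈ conditioning set.
  P3: blocked at fork node U3 ∈ conditioning set.
  P4: blocked at fork node U3 ∈ conditioning set.
  P5: blocked at fork node U3 ∈ conditioning set.
  P6: blocked at fork node U3 ∈ conditioning set.
  P7: blocked at fork node U3 ∈ conditioning set.
{U3} satisfies the backdoor criterion.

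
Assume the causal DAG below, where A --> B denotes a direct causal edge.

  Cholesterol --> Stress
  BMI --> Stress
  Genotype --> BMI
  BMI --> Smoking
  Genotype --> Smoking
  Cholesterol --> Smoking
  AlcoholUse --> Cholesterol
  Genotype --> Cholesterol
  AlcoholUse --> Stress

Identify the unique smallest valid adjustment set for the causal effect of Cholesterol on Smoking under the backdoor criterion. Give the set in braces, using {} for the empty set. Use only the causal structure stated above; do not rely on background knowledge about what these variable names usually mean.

Variables eligible for adjustment (non-descendants of Cholesterol, excluding Cholesterol and Smoking): {AlcoholUse, BMI, Genotype}.
Backdoor paths from Cholesterol to Smoking:
  P1: Cholesterol <- AlcoholUse -> Stress <- BMI <- Genotype -> Smoking
  P2: Cholesterol <- AlcoholUse -> Stress <- BMI -> Smoking
  P3: Cholesterol <- Genotype -> BMI -> Smoking
  P4: Cholesterol <- Genotype -> Smoking
The empty set is not sufficient: P3 (Cholesterol <- Genotype -> BMI -> Smoking) has no collider blocking it and no conditioned non-collider, so it is open.
Try {Genotype}:
  P1: blocked at collider Stress (neither it nor any descendant is in the conditioning set).
  P2: blocked at collider Stress (neither it nor any descendant is in the conditioning set).
  P3: blocked at fork node Genotype ∈ conditioning set.
  P4: blocked at fork node Genotype ∈ conditioning set.
{Genotype} contains no descendant of Cholesterol and blocks every backdoor path.
No other singleton works — e.g. {AlcoholUse} leaves P3 open — so {Genotype} is the unique smallest valid adjustment set.

{Genotype}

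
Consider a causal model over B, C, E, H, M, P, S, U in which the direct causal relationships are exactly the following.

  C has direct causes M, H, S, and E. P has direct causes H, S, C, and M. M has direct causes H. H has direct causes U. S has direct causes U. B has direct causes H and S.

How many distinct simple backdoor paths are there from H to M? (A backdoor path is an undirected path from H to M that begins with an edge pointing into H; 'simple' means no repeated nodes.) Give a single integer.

4

A backdoor path from H to M is any simple undirected path whose first edge points into H (i.e. leaves H via a parent).
Parents of H: {U}.
Enumerating:
  P1: H <- U -> S -> C <- M
  P2: H <- U -> S -> C -> P <- M
  P3: H <- U -> S -> P <- M
  P4: H <- U -> S -> P <- C <- M
That exhausts the simple backdoor paths. Count: 4.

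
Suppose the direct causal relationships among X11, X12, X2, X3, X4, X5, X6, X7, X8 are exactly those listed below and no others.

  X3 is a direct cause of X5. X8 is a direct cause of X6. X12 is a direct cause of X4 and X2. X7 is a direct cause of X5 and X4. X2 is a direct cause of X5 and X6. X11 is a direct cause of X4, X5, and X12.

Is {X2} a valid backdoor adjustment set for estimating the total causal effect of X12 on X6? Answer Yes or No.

Backdoor paths from X12 to X6 (paths whose first edge points into X12):
  P1: X12 <- X11 -> X4 <- X7 -> X5 <- X2 -> X6
  P2: X12 <- X11 -> X5 <- X2 -> X6
Condition 1 (no descendant of X12 in the set): FAILS — X2 is a descendant of X12.
Condition 2 (every backdoor path blocked by {X2}):
  P1: blocked at collider X4 (neither it nor any descendant is in the conditioning set).
  P2: blocked at collider X5 (neither it nor any descendant is in the conditioning set).
{X2} does not satisfy the backdoor criterion.

No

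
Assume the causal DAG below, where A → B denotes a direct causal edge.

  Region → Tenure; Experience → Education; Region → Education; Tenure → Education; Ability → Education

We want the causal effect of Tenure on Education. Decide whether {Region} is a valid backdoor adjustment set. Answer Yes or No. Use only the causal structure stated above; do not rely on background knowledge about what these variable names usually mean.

Yes

Backdoor paths from Tenure to Education (paths whose first edge points into Tenure):
  P1: Tenure <- Region -> Education
Condition 1 (no descendant of Tenure in the set): holds — descendants of Tenure are {Education}; none are in {Region}.
Condition 2 (every backdoor path blocked by {Region}):
  P1: blocked at fork node Region ∈ conditioning set.
{Region} satisfies the backdoor criterion.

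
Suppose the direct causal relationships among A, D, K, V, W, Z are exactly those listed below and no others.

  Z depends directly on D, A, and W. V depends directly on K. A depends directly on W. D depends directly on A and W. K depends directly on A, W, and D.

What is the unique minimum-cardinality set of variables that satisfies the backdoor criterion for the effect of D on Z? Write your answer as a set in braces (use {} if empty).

Variables eligible for adjustment (non-descendants of D, excluding D and Z): {A, W}.
Backdoor paths from D to Z:
  P1: D <- W -> A -> Z
  P2: D <- W -> K <- A -> Z
  P3: D <- W -> Z
  P4: D <- A <- W -> Z
  P5: D <- A -> K <- W -> Z
  P6: D <- A -> Z
The empty set is not sufficient: P1 (D <- W -> A -> Z) has no collider blocking it and no conditioned non-collider, so it is open.
Try {A, W}:
  P1: blocked at fork node W ∈ conditioning set.
  P2: blocked at fork node W ∈ conditioning set.
  P3: blocked at fork node W ∈ conditioning set.
  P4: blocked at chain node A ∈ conditioning set.
  P5: blocked at fork node A ∈ conditioning set.
  P6: blocked at fork node A ∈ conditioning set.
{A, W} contains no descendant of D and blocks every backdoor path.
Every element of {A, W} is needed (dropping A leaves P6 open; dropping W leaves P3 open), so no proper subset is valid.
Among all size-2 subsets of the eligible variables, only {A, W} blocks every backdoor path, so it is the unique smallest valid adjustment set.

{A, W}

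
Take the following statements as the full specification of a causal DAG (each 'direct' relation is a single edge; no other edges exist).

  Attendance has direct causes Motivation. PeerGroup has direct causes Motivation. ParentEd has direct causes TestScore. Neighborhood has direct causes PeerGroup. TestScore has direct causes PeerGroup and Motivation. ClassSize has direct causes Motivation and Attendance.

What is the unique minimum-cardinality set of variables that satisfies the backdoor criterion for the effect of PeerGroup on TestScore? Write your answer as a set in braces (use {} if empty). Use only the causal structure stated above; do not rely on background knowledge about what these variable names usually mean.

{Motivation}

Variables eligible for adjustment (non-descendants of PeerGroup, excluding PeerGroup and TestScore): {Attendance, ClassSize, Motivation}.
Backdoor paths from PeerGroup to TestScore:
  P1: PeerGroup <- Motivation -> TestScore
The empty set is not sufficient: P1 (PeerGroup <- Motivation -> TestScore) has no collider blocking it and no conditioned non-collider, so it is open.
Try {Motivation}:
  P1: blocked at fork node Motivation ∈ conditioning set.
{Motivation} contains no descendant of PeerGroup and blocks every backdoor path.
No other singleton works — e.g. {Attendance} leaves P1 open — so {Motivation} is the unique smallest valid adjustment set.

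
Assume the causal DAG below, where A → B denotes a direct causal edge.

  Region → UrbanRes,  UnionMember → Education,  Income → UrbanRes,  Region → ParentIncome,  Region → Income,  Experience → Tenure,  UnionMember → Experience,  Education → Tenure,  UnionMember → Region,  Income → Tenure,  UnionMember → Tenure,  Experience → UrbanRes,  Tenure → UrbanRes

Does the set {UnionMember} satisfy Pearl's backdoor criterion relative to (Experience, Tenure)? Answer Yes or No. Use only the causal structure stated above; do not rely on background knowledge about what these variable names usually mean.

Yes

Backdoor paths from Experience to Tenure (paths whose first edge points into Experience):
  P1: Experience <- UnionMember -> Education -> Tenure
  P2: Experience <- UnionMember -> Region -> Income -> Tenure
  P3: Experience <- UnionMember -> Region -> Income -> UrbanRes <- Tenure
  P4: Experience <- UnionMember -> Region -> UrbanRes <- Income -> Tenure
  P5: Experience <- UnionMember -> Region -> UrbanRes <- Tenure
  P6: Experience <- UnionMember -> Tenure
Condition 1 (no descendant of Experience in the set): holds — descendants of Experience are {Tenure, UrbanRes}; none are in {UnionMember}.
Condition 2 (every backdoor path blocked by {UnionMember}):
  P1: blocked at fork node UnionMember ∈ conditioning set.
  P2: blocked at fork node UnionMember ∈ conditioning set.
  P3: blocked at fork node UnionMember ∈ conditioning set.
  P4: blocked at fork node UnionMember ∈ conditioning set.
  P5: blocked at fork node UnionMember ∈ conditioning set.
  P6: blocked at fork node UnionMember ∈ conditioning set.
{UnionMember} satisfies the backdoor criterion.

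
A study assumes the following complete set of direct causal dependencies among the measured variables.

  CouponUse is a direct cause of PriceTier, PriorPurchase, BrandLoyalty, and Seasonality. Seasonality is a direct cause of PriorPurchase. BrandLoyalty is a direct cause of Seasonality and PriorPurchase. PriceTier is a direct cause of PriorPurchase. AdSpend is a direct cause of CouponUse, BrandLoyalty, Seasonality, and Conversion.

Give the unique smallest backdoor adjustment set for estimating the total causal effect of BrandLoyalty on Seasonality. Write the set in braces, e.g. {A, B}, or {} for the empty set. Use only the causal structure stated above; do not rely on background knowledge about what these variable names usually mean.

Variables eligible for adjustment (non-descendants of BrandLoyalty, excluding BrandLoyalty and Seasonality): {AdSpend, Conversion, CouponUse, PriceTier}.
Backdoor paths from BrandLoyalty to Seasonality:
  P1: BrandLoyalty <- AdSpend -> CouponUse -> Seasonality
  P2: BrandLoyalty <- AdSpend -> CouponUse -> PriceTier -> PriorPurchase <- Seasonality
  P3: BrandLoyalty <- AdSpend -> CouponUse -> PriorPurchase <- Seasonality
  P4: BrandLoyalty <- AdSpend -> Seasonality
  P5: BrandLoyalty <- CouponUse <- AdSpend -> Seasonality
  P6: BrandLoyalty <- CouponUse -> Seasonality
  P7: BrandLoyalty <- CouponUse -> PriceTier -> PriorPurchase <- Seasonality
  P8: BrandLoyalty <- CouponUse -> PriorPurchase <- Seasonality
The empty set is not sufficient: P1 (BrandLoyalty <- AdSpend -> CouponUse -> Seasonality) has no collider blocking it and no conditioned non-collider, so it is open.
Try {AdSpend, CouponUse}:
  P1: blocked at fork node AdSpend ∈ conditioning set.
  P2: blocked at fork node AdSpend ∈ conditioning set.
  P3: blocked at fork node AdSpend ∈ conditioning set.
  P4: blocked at fork node AdSpend ∈ conditioning set.
  P5: blocked at chain node CouponUse ∈ conditioning set.
  P6: blocked at fork node CouponUse ∈ conditioning set.
  P7: blocked at fork node CouponUse ∈ conditioning set.
  P8: blocked at fork node CouponUse ∈ conditioning set.
{AdSpend, CouponUse} contains no descendant of BrandLoyalty and blocks every backdoor path.
Every element of {AdSpend, CouponUse} is needed (dropping AdSpend leaves P4 open; dropping CouponUse leaves P6 open), so no proper subset is valid.
Among all size-2 subsets of the eligible variables, only {AdSpend, CouponUse} blocks every backdoor path, so it is the unique smallest valid adjustment set.

{AdSpend, CouponUse}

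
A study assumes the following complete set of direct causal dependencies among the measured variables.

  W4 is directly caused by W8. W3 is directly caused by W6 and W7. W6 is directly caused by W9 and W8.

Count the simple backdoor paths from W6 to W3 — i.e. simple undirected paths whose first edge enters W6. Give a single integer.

0

A backdoor path from W6 to W3 is any simple undirected path whose first edge points into W6 (i.e. leaves W6 via a parent).
Parents of W6: {W8, W9}.
No simple path from any parent of W6 reaches W3 without revisiting W6, so there are no backdoor paths.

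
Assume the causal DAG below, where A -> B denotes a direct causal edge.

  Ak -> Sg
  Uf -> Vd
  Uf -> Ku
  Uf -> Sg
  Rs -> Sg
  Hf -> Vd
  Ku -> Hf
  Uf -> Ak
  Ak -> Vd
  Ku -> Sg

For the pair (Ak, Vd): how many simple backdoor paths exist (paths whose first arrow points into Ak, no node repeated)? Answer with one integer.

A backdoor path from Ak to Vd is any simple undirected path whose first edge points into Ak (i.e. leaves Ak via a parent).
Parents of Ak: {Uf}.
Enumerating:
  P1: Ak <- Uf -> Ku -> Hf -> Vd
  P2: Ak <- Uf -> Sg <- Ku -> Hf -> Vd
  P3: Ak <- Uf -> Vd
That exhausts the simple backdoor paths. Count: 3.

3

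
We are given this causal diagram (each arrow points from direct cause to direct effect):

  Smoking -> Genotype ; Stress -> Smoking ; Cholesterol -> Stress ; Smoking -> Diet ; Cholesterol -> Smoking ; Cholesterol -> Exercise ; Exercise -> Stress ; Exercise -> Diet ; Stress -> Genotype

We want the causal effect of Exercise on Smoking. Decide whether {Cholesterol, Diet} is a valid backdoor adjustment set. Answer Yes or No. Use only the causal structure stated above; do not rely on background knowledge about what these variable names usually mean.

No

Backdoor paths from Exercise to Smoking (paths whose first edge points into Exercise):
  P1: Exercise <- Cholesterol -> Stress -> Smoking
  P2: Exercise <- Cholesterol -> Stress -> Genotype <- Smoking
  P3: Exercise <- Cholesterol -> Smoking
Condition 1 (no descendant of Exercise in the set): FAILS — Diet is a descendant of Exercise.
Condition 2 (every backdoor path blocked by {Cholesterol, Diet}):
  P1: blocked at fork node Cholesterol ∈ conditioning set.
  P2: blocked at fork node Cholesterol ∈ conditioning set.
  P3: blocked at fork node Cholesterol ∈ conditioning set.
{Cholesterol, Diet} does not satisfy the backdoor criterion.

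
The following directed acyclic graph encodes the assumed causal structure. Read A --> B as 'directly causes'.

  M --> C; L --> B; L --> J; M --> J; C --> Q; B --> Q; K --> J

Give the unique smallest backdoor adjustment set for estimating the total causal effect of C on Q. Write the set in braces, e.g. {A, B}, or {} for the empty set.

{}

Variables eligible for adjustment (non-descendants of C, excluding C and Q): {B, J, K, L, M}.
Backdoor paths from C to Q:
  P1: C <- M -> J <- L -> B -> Q
Each backdoor path contains an unconditioned collider, so every path is already blocked with the empty conditioning set:
  P1: blocked at collider J (neither it nor any descendant is in the conditioning set).
The empty set is therefore the unique smallest valid set.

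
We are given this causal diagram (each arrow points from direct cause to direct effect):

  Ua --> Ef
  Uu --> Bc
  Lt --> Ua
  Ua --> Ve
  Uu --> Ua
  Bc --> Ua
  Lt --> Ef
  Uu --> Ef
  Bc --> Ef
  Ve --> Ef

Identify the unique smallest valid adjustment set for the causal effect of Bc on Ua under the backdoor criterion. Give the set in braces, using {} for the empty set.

{Uu}

Variables eligible for adjustment (non-descendants of Bc, excluding Bc and Ua): {Lt, Uu}.
Backdoor paths from Bc to Ua:
  P1: Bc <- Uu -> Ua
  P2: Bc <- Uu -> Ef <- Lt -> Ua
  P3: Bc <- Uu -> Ef <- Ua
  P4: Bc <- Uu -> Ef <- Ve <- Ua
The empty set is not sufficient: P1 (Bc <- Uu -> Ua) has no collider blocking it and no conditioned non-collider, so it is open.
Try {Uu}:
  P1: blocked at fork node Uu ∈ conditioning set.
  P2: blocked at fork node Uu ∈ conditioning set.
  P3: blocked at fork node Uu ∈ conditioning set.
  P4: blocked at fork node Uu ∈ conditioning set.
{Uu} contains no descendant of Bc and blocks every backdoor path.
No other singleton works — e.g. {Lt} leaves P1 open — so {Uu} is the unique smallest valid adjustment set.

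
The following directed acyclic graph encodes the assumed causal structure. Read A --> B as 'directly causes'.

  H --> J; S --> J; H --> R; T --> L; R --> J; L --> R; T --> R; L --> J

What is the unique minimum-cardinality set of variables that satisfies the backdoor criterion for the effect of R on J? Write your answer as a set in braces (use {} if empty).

{H, L}

Variables eligible for adjustment (non-descendants of R, excluding R and J): {H, L, S, T}.
Backdoor paths from R to J:
  P1: R <- T -> L -> J
  P2: R <- H -> J
  P3: R <- L -> J
The empty set is not sufficient: P1 (R <- T -> L -> J) has no collider blocking it and no conditioned non-collider, so it is open.
Try {H, L}:
  P1: blocked at chain node L ∈ conditioning set.
  P2: blocked at fork node H ∈ conditioning set.
  P3: blocked at fork node L ∈ conditioning set.
{H, L} contains no descendant of R and blocks every backdoor path.
Every element of {H, L} is needed (dropping H leaves P2 open; dropping L leaves P1 open), so no proper subset is valid.
Among all size-2 subsets of the eligible variables, only {H, L} blocks every backdoor path, so it is the unique smallest valid adjustment set.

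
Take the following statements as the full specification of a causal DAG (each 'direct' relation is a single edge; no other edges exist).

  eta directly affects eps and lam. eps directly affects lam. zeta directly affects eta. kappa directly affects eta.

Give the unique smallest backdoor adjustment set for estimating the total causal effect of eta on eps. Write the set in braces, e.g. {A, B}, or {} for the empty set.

Variables eligible for adjustment (non-descendants of eta, excluding eta and eps): {kappa, zeta}.
Backdoor paths from eta to eps:
  (none)
With no backdoor paths the empty set already satisfies the criterion, and it is trivially minimal.

{}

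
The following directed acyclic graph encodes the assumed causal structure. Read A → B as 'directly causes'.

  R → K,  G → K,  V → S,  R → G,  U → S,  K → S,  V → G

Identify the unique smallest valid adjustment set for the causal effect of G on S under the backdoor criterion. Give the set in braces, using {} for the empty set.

Variables eligible for adjustment (non-descendants of G, excluding G and S): {R, U, V}.
Backdoor paths from G to S:
  P1: G <- R -> K -> S
  P2: G <- V -> S
The empty set is not sufficient: P1 (G <- R -> K -> S) has no collider blocking it and no conditioned non-collider, so it is open.
Try {R, V}:
  P1: blocked at fork node R ∈ conditioning set.
  P2: blocked at fork node V ∈ conditioning set.
{R, V} contains no descendant of G and blocks every backdoor path.
Every element of {R, V} is needed (dropping R leaves P1 open; dropping V leaves P2 open), so no proper subset is valid.
Among all size-2 subsets of the eligible variables, only {R, V} blocks every backdoor path, so it is the unique smallest valid adjustment set.

{R, V}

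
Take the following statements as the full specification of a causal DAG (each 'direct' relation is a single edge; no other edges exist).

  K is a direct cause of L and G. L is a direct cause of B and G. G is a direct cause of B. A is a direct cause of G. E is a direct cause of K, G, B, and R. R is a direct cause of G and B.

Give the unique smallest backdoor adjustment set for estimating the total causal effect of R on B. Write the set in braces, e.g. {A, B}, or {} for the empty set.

Variables eligible for adjustment (non-descendants of R, excluding R and B): {A, E, K, L}.
Backdoor paths from R to B:
  P1: R <- E -> K -> L -> G -> B
  P2: R <- E -> K -> L -> B
  P3: R <- E -> K -> G <- L -> B
  P4: R <- E -> K -> G -> B
  P5: R <- E -> G <- K -> L -> B
  P6: R <- E -> G <- L -> B
  P7: R <- E -> G -> B
  P8: R <- E -> B
The empty set is not sufficient: P1 (R <- E -> K -> L -> G -> B) has no collider blocking it and no conditioned non-collider, so it is open.
Try {E}:
  P1: blocked at fork node E ∈ conditioning set.
  P2: blocked at fork node E ∈ conditioning set.
  P3: blocked at fork node E ∈ conditioning set.
  P4: blocked at fork node E ∈ conditioning set.
  P5: blocked at fork node E ∈ conditioning set.
  P6: blocked at fork node E ∈ conditioning set.
  P7: blocked at fork node E ∈ conditioning set.
  P8: blocked at fork node E ∈ conditioning set.
{E} contains no descendant of R and blocks every backdoor path.
No other singleton works — e.g. {A} leaves P1 open — so {E} is the unique smallest valid adjustment set.

{E}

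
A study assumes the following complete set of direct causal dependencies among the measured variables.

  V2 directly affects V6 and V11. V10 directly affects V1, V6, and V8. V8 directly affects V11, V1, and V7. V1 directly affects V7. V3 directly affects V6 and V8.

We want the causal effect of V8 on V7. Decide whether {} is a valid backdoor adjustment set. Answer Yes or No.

Backdoor paths from V8 to V7 (paths whose first edge points into V8):
  P1: V8 <- V10 -> V1 -> V7
  P2: V8 <- V3 -> V6 <- V10 -> V1 -> V7
Condition 1 (no descendant of V8 in the set): holds — descendants of V8 are {V1, V11, V7}; none are in {}.
Condition 2 (every backdoor path blocked by {}):
  P1: open — no interior node is in the conditioning set.
  P2: blocked at collider V6 (neither it nor any descendant is in the conditioning set).
{} does not satisfy the backdoor criterion.

No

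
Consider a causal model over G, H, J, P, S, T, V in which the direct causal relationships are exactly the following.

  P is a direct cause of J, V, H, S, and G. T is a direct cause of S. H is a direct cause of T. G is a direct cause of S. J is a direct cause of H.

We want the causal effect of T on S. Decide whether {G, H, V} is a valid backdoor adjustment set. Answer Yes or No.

Backdoor paths from T to S (paths whose first edge points into T):
  P1: T <- H <- P -> G -> S
  P2: T <- H <- P -> S
  P3: T <- H <- J <- P -> G -> S
  P4: T <- H <- J <- P -> S
Condition 1 (no descendant of T in the set): holds — descendants of T are {S}; none are in {G, H, V}.
Condition 2 (every backdoor path blocked by {G, H, V}):
  P1: blocked at chain node H ∈ conditioning set.
  P2: blocked at chain node H ∈ conditioning set.
  P3: blocked at chain node H ∈ conditioning set.
  P4: blocked at chain node H ∈ conditioning set.
{G, H, V} satisfies the backdoor criterion.

Yes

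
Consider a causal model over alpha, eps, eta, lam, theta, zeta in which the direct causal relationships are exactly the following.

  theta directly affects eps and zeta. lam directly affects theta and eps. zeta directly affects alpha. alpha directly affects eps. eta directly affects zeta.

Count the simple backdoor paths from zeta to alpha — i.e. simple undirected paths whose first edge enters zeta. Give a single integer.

2

A backdoor path from zeta to alpha is any simple undirected path whose first edge points into zeta (i.e. leaves zeta via a parent).
Parents of zeta: {eta, theta}.
Enumerating:
  P1: zeta <- theta <- lam -> eps <- alpha
  P2: zeta <- theta -> eps <- alpha
That exhausts the simple backdoor paths. Count: 2.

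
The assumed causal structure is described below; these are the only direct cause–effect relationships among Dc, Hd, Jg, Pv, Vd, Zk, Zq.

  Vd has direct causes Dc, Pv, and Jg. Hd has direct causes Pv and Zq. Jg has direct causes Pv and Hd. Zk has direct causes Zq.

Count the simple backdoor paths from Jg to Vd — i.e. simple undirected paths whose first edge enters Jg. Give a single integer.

A backdoor path from Jg to Vd is any simple undirected path whose first edge points into Jg (i.e. leaves Jg via a parent).
Parents of Jg: {Hd, Pv}.
Enumerating:
  P1: Jg <- Pv -> Vd
  P2: Jg <- Hd <- Pv -> Vd
That exhausts the simple backdoor paths. Count: 2.

2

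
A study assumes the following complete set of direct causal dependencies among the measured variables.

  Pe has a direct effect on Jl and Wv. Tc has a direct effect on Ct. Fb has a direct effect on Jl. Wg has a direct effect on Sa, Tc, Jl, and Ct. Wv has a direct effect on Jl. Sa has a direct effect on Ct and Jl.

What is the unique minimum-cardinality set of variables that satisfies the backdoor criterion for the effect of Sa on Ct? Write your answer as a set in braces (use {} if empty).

Variables eligible for adjustment (non-descendants of Sa, excluding Sa and Ct): {Fb, Pe, Tc, Wg, Wv}.
Backdoor paths from Sa to Ct:
  P1: Sa <- Wg -> Tc -> Ct
  P2: Sa <- Wg -> Ct
The empty set is not sufficient: P1 (Sa <- Wg -> Tc -> Ct) has no collider blocking it and no conditioned non-collider, so it is open.
Try {Wg}:
  P1: blocked at fork node Wg ∈ conditioning set.
  P2: blocked at fork node Wg ∈ conditioning set.
{Wg} contains no descendant of Sa and blocks every backdoor path.
No other singleton works — e.g. {Tc} leaves P2 open — so {Wg} is the unique smallest valid adjustment set.

{Wg}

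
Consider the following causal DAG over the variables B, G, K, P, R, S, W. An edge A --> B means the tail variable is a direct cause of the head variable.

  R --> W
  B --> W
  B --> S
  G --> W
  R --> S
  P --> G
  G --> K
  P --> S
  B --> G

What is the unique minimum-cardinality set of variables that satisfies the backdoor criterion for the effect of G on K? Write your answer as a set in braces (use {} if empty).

Variables eligible for adjustment (non-descendants of G, excluding G and K): {B, P, R, S}.
Backdoor paths from G to K:
  (none)
With no backdoor paths the empty set already satisfies the criterion, and it is trivially minimal.

{}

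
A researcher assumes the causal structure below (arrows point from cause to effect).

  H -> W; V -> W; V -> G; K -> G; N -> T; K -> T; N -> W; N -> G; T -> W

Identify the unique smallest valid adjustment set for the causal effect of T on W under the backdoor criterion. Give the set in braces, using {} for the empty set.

Variables eligible for adjustment (non-descendants of T, excluding T and W): {G, H, K, N, V}.
Backdoor paths from T to W:
  P1: T <- K -> G <- V -> W
  P2: T <- K -> G <- N -> W
  P3: T <- N -> G <- V -> W
  P4: T <- N -> W
The empty set is not sufficient: P4 (T <- N -> W) has no collider blocking it and no conditioned non-collider, so it is open.
Try {N}:
  P1: blocked at collider G (neither it nor any descendant is in the conditioning set).
  P2: blocked at collider G (neither it nor any descendant is in the conditioning set).
  P3: blocked at fork node N ∈ conditioning set.
  P4: blocked at fork node N ∈ conditioning set.
{N} contains no descendant of T and blocks every backdoor path.
No other singleton works — e.g. {K} leaves P4 open — so {N} is the unique smallest valid adjustment set.

{N}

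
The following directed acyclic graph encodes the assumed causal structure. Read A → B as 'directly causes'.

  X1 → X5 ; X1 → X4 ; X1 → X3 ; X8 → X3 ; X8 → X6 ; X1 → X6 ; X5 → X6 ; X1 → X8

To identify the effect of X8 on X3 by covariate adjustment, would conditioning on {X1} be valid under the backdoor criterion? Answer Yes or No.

Yes

Backdoor paths from X8 to X3 (paths whose first edge points into X8):
  P1: X8 <- X1 -> X3
Condition 1 (no descendant of X8 in the set): holds — descendants of X8 are {X3, X6}; none are in {X1}.
Condition 2 (every backdoor path blocked by {X1}):
  P1: blocked at fork node X1 ∈ conditioning set.
{X1} satisfies the backdoor criterion.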